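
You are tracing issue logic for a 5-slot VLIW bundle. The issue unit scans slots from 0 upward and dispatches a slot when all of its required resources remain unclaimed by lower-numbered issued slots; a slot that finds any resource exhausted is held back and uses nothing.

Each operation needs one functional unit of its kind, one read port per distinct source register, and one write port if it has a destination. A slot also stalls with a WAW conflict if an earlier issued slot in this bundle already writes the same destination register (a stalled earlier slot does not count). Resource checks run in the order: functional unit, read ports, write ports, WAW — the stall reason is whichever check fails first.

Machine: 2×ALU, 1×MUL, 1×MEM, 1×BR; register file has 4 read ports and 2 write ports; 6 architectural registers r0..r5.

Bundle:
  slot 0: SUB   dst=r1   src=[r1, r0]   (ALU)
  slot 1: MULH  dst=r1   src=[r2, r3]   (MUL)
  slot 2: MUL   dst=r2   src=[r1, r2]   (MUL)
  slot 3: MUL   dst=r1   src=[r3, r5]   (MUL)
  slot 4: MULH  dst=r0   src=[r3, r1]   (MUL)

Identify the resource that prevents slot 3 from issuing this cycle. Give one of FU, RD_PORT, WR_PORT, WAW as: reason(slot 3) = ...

  0. ALU→r1 ⇒ go  {1A/1Mu/1Ld/1B | 2r 1w}
  1. MUL→r1 ⇒ no(WAW)  {1A/1Mu/1Ld/1B | 2r 1w}
  2. MUL→r2 ⇒ go  {1A/0Mu/1Ld/1B | 0r 0w}
  3. MUL→r1 ⇒ no(FU)  {1A/0Mu/1Ld/1B | 0r 0w}
  4. MUL→r0 ⇒ no(FU)  {1A/0Mu/1Ld/1B | 0r 0w}

reason(slot 3) = FU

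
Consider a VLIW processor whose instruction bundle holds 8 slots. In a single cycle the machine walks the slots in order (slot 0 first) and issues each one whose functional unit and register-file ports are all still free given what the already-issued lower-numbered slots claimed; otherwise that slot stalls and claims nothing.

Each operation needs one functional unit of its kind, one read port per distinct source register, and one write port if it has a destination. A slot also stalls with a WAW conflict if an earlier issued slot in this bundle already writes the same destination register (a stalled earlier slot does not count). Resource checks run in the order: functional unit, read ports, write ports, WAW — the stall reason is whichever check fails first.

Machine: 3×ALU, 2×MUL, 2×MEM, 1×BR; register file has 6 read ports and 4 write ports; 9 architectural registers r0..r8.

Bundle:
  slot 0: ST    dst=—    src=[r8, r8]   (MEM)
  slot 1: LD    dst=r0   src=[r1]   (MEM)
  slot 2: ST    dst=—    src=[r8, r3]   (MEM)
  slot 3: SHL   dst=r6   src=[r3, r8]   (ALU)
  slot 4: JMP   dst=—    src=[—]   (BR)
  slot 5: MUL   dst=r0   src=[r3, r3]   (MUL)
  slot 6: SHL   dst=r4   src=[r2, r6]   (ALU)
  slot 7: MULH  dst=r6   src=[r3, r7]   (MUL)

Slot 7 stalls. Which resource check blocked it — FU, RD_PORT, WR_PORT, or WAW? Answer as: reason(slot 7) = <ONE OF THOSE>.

reason(slot 7) = RD_PORT

#0 MEM src=r8,r8 dispatched  <A:3 Mu:2 Ld:1 B:1 rd:5 wr:4>
#1 MEM src=r1 dispatched  <A:3 Mu:2 Ld:0 B:1 rd:4 wr:3>
#2 MEM src=r8,r3 held:FU  <A:3 Mu:2 Ld:0 B:1 rd:4 wr:3>
#3 ALU src=r3,r8 dispatched  <A:2 Mu:2 Ld:0 B:1 rd:2 wr:2>
#4 BR src=- dispatched  <A:2 Mu:2 Ld:0 B:0 rd:2 wr:2>
#5 MUL src=r3,r3 held:WAW  <A:2 Mu:2 Ld:0 B:0 rd:2 wr:2>
#6 ALU src=r2,r6 dispatched  <A:1 Mu:2 Ld:0 B:0 rd:0 wr:1>
#7 MUL src=r3,r7 held:RD_PORT  <A:1 Mu:2 Ld:0 B:0 rd:0 wr:1>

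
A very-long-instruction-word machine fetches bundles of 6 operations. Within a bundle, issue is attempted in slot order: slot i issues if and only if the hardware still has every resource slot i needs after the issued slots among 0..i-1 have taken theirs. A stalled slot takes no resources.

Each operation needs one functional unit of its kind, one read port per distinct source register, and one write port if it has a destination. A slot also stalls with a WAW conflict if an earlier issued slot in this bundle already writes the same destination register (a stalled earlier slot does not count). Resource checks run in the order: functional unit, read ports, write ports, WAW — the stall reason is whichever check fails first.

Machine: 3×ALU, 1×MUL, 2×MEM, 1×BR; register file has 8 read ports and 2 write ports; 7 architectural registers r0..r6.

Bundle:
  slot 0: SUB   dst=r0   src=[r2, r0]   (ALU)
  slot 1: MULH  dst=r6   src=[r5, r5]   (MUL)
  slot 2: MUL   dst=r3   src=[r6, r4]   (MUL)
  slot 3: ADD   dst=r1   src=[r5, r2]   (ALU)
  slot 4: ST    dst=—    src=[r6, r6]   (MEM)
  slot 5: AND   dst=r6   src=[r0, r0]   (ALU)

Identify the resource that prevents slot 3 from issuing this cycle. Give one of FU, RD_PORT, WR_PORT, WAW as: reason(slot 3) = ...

slot 0 (ALU): ISSUE — free A2,Mu1,Ld2,B1 rp6 wp1
slot 1 (MUL): ISSUE — free A2,Mu0,Ld2,B1 rp5 wp0
slot 2 (MUL): stall FU — free A2,Mu0,Ld2,B1 rp5 wp0
slot 3 (ALU): stall WR_PORT — free A2,Mu0,Ld2,B1 rp5 wp0
slot 4 (MEM): ISSUE — free A2,Mu0,Ld1,B1 rp4 wp0
slot 5 (ALU): stall WR_PORT — free A2,Mu0,Ld1,B1 rp4 wp0

reason(slot 3) = WR_PORT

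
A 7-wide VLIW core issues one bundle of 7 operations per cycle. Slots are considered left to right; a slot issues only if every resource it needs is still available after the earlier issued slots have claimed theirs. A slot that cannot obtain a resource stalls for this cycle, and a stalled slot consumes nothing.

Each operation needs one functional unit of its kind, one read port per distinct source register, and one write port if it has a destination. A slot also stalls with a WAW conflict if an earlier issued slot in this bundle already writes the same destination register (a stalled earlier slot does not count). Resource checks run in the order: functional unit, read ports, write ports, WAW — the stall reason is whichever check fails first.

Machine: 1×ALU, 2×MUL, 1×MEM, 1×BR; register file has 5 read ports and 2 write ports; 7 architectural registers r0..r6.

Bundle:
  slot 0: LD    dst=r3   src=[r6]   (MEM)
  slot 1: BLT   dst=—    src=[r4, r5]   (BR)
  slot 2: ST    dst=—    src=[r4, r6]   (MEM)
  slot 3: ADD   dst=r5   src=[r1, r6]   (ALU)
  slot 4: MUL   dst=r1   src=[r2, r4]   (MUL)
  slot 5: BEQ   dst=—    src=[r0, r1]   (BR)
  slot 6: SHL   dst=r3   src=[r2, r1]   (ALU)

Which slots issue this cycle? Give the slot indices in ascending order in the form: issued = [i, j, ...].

issued = [0, 1, 3]

slot 0 (MEM): ISSUE — free A1,Mu2,Ld0,B1 rp4 wp1
slot 1 (BR): ISSUE — free A1,Mu2,Ld0,B0 rp2 wp1
slot 2 (MEM): stall FU — free A1,Mu2,Ld0,B0 rp2 wp1
slot 3 (ALU): ISSUE — free A0,Mu2,Ld0,B0 rp0 wp0
slot 4 (MUL): stall RD_PORT — free A0,Mu2,Ld0,B0 rp0 wp0
slot 5 (BR): stall FU — free A0,Mu2,Ld0,B0 rp0 wp0
slot 6 (ALU): stall FU — free A0,Mu2,Ld0,B0 rp0 wp0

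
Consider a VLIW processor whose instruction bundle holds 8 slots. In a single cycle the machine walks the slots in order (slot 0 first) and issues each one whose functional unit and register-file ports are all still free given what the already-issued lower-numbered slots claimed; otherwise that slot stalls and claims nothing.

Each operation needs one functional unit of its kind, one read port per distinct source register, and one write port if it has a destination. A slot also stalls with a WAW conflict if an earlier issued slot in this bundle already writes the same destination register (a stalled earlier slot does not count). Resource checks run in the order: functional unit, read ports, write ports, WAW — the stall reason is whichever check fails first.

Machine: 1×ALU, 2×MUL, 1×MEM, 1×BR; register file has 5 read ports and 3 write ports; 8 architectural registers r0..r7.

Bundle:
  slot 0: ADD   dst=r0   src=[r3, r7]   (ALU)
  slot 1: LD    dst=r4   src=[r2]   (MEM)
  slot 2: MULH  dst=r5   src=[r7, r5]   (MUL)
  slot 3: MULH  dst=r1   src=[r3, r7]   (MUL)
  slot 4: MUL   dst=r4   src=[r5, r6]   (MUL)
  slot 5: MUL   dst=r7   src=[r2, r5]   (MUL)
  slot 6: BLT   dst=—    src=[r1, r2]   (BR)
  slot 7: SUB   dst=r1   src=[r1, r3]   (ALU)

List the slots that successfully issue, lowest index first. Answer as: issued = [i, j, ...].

issued = [0, 1, 2]

slot 0 (ALU): ISSUE — free A0,Mu2,Ld1,B1 rp3 wp2
slot 1 (MEM): ISSUE — free A0,Mu2,Ld0,B1 rp2 wp1
slot 2 (MUL): ISSUE — free A0,Mu1,Ld0,B1 rp0 wp0
slot 3 (MUL): stall RD_PORT — free A0,Mu1,Ld0,B1 rp0 wp0
slot 4 (MUL): stall RD_PORT — free A0,Mu1,Ld0,B1 rp0 wp0
slot 5 (MUL): stall RD_PORT — free A0,Mu1,Ld0,B1 rp0 wp0
slot 6 (BR): stall RD_PORT — free A0,Mu1,Ld0,B1 rp0 wp0
slot 7 (ALU): stall FU — free A0,Mu1,Ld0,B1 rp0 wp0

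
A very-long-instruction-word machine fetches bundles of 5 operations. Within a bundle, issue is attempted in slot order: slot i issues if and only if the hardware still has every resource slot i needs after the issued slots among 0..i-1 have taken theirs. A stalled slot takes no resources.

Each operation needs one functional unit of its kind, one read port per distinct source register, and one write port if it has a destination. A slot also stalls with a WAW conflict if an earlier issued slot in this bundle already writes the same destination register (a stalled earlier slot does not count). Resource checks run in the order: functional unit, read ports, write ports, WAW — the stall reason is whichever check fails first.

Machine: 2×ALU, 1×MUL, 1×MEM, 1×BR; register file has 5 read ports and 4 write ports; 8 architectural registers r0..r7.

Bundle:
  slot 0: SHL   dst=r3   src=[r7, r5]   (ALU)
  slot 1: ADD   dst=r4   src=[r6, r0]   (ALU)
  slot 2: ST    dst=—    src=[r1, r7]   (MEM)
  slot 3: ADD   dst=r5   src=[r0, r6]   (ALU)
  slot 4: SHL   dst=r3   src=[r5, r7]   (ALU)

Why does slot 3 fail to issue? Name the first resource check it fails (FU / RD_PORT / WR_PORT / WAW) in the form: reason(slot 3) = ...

(0) want 1×ALU +2rd +1wr — yes → AL1|MU1|ME1|BR1|rd3|wr3
(1) want 1×ALU +2rd +1wr — yes → AL0|MU1|ME1|BR1|rd1|wr2
(2) want 1×MEM +2rd +0wr — RD_PORT → AL0|MU1|ME1|BR1|rd1|wr2
(3) want 1×ALU +2rd +1wr — FU → AL0|MU1|ME1|BR1|rd1|wr2
(4) want 1×ALU +2rd +1wr — FU → AL0|MU1|ME1|BR1|rd1|wr2

reason(slot 3) = FU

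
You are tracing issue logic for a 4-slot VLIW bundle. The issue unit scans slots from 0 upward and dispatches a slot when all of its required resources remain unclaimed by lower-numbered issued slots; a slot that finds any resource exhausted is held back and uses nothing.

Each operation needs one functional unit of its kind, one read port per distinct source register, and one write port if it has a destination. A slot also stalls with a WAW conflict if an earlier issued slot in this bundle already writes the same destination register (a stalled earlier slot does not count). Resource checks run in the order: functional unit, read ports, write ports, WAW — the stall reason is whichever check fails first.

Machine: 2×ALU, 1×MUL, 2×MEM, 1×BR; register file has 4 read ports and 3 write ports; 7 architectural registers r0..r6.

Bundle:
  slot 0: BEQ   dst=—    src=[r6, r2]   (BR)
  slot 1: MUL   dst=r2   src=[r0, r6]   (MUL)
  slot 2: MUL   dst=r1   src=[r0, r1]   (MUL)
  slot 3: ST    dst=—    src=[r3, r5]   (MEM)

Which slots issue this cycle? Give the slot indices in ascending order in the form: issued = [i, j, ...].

issued = [0, 1]

#0 BR src=r6,r2 dispatched  <A:2 Mu:1 Ld:2 B:0 rd:2 wr:3>
#1 MUL src=r0,r6 dispatched  <A:2 Mu:0 Ld:2 B:0 rd:0 wr:2>
#2 MUL src=r0,r1 held:FU  <A:2 Mu:0 Ld:2 B:0 rd:0 wr:2>
#3 MEM src=r3,r5 held:RD_PORT  <A:2 Mu:0 Ld:2 B:0 rd:0 wr:2>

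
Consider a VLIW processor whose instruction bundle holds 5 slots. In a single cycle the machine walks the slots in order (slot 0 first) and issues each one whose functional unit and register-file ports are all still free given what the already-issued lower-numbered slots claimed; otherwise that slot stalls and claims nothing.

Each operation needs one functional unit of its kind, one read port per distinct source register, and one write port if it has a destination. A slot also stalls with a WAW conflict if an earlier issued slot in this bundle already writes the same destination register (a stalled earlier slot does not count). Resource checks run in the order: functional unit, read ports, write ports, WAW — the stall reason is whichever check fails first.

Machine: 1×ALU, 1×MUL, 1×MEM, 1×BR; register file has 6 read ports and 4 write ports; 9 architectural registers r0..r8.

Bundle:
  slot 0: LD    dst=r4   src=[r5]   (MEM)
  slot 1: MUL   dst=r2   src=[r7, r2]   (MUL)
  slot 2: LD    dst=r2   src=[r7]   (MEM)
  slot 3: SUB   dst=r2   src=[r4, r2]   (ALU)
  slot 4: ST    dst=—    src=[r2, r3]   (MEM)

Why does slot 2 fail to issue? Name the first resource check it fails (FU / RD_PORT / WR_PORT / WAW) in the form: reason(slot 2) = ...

slot 0 (MEM): ISSUE — free A1,Mu1,Ld0,B1 rp5 wp3
slot 1 (MUL): ISSUE — free A1,Mu0,Ld0,B1 rp3 wp2
slot 2 (MEM): stall FU — free A1,Mu0,Ld0,B1 rp3 wp2
slot 3 (ALU): stall WAW — free A1,Mu0,Ld0,B1 rp3 wp2
slot 4 (MEM): stall FU — free A1,Mu0,Ld0,B1 rp3 wp2

reason(slot 2) = FU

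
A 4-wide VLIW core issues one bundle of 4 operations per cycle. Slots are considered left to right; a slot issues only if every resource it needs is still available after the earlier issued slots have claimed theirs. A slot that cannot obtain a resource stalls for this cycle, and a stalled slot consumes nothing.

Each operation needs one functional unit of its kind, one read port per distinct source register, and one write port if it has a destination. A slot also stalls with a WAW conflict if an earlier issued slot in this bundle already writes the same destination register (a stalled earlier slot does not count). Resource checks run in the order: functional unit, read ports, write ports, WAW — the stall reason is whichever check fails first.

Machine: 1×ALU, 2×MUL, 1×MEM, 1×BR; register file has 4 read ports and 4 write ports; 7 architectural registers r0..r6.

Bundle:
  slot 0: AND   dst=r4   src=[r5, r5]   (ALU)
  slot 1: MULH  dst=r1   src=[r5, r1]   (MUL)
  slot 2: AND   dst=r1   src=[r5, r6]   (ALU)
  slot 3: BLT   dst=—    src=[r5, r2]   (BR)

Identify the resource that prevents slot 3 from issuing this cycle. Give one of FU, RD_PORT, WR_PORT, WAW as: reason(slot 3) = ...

reason(slot 3) = RD_PORT

slot 0 (ALU): ISSUE — free A0,Mu2,Ld1,B1 rp3 wp3
slot 1 (MUL): ISSUE — free A0,Mu1,Ld1,B1 rp1 wp2
slot 2 (ALU): stall FU — free A0,Mu1,Ld1,B1 rp1 wp2
slot 3 (BR): stall RD_PORT — free A0,Mu1,Ld1,B1 rp1 wp2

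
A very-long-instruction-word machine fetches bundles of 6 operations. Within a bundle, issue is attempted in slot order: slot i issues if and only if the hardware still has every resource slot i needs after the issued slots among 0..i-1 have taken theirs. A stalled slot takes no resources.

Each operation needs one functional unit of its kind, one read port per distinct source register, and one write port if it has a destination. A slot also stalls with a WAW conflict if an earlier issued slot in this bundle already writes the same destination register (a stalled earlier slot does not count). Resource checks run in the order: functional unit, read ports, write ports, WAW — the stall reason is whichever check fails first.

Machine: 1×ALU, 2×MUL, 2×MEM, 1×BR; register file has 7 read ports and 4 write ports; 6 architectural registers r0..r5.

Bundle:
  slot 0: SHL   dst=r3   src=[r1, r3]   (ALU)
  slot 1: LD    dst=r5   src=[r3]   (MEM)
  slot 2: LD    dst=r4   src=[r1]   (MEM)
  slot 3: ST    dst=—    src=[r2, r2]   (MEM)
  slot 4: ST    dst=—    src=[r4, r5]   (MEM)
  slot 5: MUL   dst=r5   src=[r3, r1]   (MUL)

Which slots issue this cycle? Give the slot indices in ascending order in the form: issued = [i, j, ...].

issued = [0, 1, 2]

  0. ALU→r3 ⇒ go  {0A/2Mu/2Ld/1B | 5r 3w}
  1. MEM→r5 ⇒ go  {0A/2Mu/1Ld/1B | 4r 2w}
  2. MEM→r4 ⇒ go  {0A/2Mu/0Ld/1B | 3r 1w}
  3. MEM ⇒ no(FU)  {0A/2Mu/0Ld/1B | 3r 1w}
  4. MEM ⇒ no(FU)  {0A/2Mu/0Ld/1B | 3r 1w}
  5. MUL→r5 ⇒ no(WAW)  {0A/2Mu/0Ld/1B | 3r 1w}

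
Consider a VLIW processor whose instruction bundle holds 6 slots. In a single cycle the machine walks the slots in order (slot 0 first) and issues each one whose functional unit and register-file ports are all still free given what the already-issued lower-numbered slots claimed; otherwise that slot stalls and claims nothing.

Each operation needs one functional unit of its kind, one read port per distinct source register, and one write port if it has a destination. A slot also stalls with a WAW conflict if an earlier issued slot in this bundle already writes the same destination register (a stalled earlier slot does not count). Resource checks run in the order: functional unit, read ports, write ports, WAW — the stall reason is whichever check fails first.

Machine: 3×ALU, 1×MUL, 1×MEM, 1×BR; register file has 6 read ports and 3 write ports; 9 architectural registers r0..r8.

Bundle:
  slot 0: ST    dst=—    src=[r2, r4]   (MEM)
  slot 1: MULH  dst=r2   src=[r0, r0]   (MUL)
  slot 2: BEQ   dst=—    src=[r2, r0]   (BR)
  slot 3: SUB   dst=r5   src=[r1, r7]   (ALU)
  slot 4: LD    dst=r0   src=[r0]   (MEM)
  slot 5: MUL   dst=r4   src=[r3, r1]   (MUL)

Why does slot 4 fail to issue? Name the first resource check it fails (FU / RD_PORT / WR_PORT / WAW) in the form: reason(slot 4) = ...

reason(slot 4) = FU

slot 0 (MEM): ISSUE — free A3,Mu1,Ld0,B1 rp4 wp3
slot 1 (MUL): ISSUE — free A3,Mu0,Ld0,B1 rp3 wp2
slot 2 (BR): ISSUE — free A3,Mu0,Ld0,B0 rp1 wp2
slot 3 (ALU): stall RD_PORT — free A3,Mu0,Ld0,B0 rp1 wp2
slot 4 (MEM): stall FU — free A3,Mu0,Ld0,B0 rp1 wp2
slot 5 (MUL): stall FU — free A3,Mu0,Ld0,B0 rp1 wp2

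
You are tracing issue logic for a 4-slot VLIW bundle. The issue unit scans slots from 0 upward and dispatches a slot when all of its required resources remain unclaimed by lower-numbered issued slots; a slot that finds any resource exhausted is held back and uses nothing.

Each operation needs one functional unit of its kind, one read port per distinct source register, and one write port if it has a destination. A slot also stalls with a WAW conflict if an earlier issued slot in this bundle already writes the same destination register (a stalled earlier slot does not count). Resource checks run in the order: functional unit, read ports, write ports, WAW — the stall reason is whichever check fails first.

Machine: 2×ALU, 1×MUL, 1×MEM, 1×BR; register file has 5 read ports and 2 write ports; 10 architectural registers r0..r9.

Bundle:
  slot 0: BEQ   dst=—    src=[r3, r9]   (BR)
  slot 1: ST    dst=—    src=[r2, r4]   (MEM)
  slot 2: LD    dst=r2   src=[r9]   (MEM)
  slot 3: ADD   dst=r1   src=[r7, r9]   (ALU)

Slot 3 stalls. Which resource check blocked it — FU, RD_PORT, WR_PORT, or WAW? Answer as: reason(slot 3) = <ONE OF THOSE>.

slot 0 (BR): ISSUE — free A2,Mu1,Ld1,B0 rp3 wp2
slot 1 (MEM): ISSUE — free A2,Mu1,Ld0,B0 rp1 wp2
slot 2 (MEM): stall FU — free A2,Mu1,Ld0,B0 rp1 wp2
slot 3 (ALU): stall RD_PORT — free A2,Mu1,Ld0,B0 rp1 wp2

reason(slot 3) = RD_PORT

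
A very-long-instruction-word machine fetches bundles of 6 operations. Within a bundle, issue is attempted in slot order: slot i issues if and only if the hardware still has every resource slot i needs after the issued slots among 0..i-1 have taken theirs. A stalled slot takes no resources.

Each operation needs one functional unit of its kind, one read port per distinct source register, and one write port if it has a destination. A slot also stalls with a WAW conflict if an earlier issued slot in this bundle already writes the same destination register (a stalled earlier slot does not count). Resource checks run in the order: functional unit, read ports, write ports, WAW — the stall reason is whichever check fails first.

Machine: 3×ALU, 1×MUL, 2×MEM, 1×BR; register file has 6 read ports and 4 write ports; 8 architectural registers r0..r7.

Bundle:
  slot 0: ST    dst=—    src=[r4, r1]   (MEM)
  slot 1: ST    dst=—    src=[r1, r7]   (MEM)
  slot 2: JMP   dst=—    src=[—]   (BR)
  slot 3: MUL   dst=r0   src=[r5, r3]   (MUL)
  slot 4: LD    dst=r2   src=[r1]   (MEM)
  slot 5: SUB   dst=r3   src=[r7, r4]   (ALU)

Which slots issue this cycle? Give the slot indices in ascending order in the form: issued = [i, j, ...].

#0 MEM src=r4,r1 dispatched  <A:3 Mu:1 Ld:1 B:1 rd:4 wr:4>
#1 MEM src=r1,r7 dispatched  <A:3 Mu:1 Ld:0 B:1 rd:2 wr:4>
#2 BR src=- dispatched  <A:3 Mu:1 Ld:0 B:0 rd:2 wr:4>
#3 MUL src=r5,r3 dispatched  <A:3 Mu:0 Ld:0 B:0 rd:0 wr:3>
#4 MEM src=r1 held:FU  <A:3 Mu:0 Ld:0 B:0 rd:0 wr:3>
#5 ALU src=r7,r4 held:RD_PORT  <A:3 Mu:0 Ld:0 B:0 rd:0 wr:3>

issued = [0, 1, 2, 3]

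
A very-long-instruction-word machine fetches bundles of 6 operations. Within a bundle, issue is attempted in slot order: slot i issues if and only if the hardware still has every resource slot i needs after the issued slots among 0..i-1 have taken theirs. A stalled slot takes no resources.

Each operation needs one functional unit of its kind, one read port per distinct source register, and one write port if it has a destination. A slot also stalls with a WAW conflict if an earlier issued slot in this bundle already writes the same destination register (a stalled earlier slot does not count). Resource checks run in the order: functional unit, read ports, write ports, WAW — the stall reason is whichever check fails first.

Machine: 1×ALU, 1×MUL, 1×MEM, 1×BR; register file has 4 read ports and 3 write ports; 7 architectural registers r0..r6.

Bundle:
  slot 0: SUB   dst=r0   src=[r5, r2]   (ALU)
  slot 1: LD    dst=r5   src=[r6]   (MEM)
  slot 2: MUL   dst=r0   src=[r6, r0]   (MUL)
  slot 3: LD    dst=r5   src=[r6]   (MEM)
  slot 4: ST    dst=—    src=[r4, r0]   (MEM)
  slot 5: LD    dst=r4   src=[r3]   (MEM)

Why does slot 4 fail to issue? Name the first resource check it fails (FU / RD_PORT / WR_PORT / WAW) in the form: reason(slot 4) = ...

  0. ALU→r0 ⇒ go  {0A/1Mu/1Ld/1B | 2r 2w}
  1. MEM→r5 ⇒ go  {0A/1Mu/0Ld/1B | 1r 1w}
  2. MUL→r0 ⇒ no(RD_PORT)  {0A/1Mu/0Ld/1B | 1r 1w}
  3. MEM→r5 ⇒ no(FU)  {0A/1Mu/0Ld/1B | 1r 1w}
  4. MEM ⇒ no(FU)  {0A/1Mu/0Ld/1B | 1r 1w}
  5. MEM→r4 ⇒ no(FU)  {0A/1Mu/0Ld/1B | 1r 1w}

reason(slot 4) = FU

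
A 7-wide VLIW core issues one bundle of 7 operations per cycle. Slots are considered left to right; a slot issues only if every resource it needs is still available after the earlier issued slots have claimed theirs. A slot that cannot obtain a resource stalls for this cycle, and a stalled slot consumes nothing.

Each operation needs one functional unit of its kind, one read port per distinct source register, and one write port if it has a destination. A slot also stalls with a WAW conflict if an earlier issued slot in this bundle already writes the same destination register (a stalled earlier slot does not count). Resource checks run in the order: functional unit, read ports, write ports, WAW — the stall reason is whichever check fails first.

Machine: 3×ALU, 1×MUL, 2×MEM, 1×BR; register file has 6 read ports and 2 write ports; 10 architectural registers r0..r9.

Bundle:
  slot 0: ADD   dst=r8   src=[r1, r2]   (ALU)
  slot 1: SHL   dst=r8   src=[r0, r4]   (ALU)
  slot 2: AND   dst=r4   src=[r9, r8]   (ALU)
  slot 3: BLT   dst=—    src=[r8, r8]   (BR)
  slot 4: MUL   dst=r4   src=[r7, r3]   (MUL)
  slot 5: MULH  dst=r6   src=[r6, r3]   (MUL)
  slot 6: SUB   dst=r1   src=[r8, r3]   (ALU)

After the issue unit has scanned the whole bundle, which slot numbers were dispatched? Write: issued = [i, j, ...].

[0] ALU needs rd=2 wr=1: ok; after: ALU=2 MUL=1 MEM=2 BR=1, R=4, W=1
[1] ALU needs rd=2 wr=1: WAW; after: ALU=2 MUL=1 MEM=2 BR=1, R=4, W=1
[2] ALU needs rd=2 wr=1: ok; after: ALU=1 MUL=1 MEM=2 BR=1, R=2, W=0
[3] BR needs rd=1 wr=0: ok; after: ALU=1 MUL=1 MEM=2 BR=0, R=1, W=0
[4] MUL needs rd=2 wr=1: RD_PORT; after: ALU=1 MUL=1 MEM=2 BR=0, R=1, W=0
[5] MUL needs rd=2 wr=1: RD_PORT; after: ALU=1 MUL=1 MEM=2 BR=0, R=1, W=0
[6] ALU needs rd=2 wr=1: RD_PORT; after: ALU=1 MUL=1 MEM=2 BR=0, R=1, W=0

issued = [0, 2, 3]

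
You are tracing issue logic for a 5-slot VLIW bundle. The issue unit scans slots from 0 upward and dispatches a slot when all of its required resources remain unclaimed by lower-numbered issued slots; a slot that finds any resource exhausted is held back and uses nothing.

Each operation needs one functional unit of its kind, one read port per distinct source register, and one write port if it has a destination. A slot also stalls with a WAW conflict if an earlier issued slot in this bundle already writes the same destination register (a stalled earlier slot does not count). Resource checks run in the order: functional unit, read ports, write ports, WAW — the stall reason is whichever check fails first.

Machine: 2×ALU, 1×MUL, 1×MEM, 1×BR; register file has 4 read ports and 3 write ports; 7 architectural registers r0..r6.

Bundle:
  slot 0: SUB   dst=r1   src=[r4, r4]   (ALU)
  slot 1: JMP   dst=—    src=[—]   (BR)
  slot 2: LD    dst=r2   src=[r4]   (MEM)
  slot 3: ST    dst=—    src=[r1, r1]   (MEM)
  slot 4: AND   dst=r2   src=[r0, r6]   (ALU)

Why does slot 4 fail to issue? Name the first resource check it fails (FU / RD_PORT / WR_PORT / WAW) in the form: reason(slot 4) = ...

  0. ALU→r1 ⇒ go  {1A/1Mu/1Ld/1B | 3r 2w}
  1. BR ⇒ go  {1A/1Mu/1Ld/0B | 3r 2w}
  2. MEM→r2 ⇒ go  {1A/1Mu/0Ld/0B | 2r 1w}
  3. MEM ⇒ no(FU)  {1A/1Mu/0Ld/0B | 2r 1w}
  4. ALU→r2 ⇒ no(WAW)  {1A/1Mu/0Ld/0B | 2r 1w}

reason(slot 4) = WAW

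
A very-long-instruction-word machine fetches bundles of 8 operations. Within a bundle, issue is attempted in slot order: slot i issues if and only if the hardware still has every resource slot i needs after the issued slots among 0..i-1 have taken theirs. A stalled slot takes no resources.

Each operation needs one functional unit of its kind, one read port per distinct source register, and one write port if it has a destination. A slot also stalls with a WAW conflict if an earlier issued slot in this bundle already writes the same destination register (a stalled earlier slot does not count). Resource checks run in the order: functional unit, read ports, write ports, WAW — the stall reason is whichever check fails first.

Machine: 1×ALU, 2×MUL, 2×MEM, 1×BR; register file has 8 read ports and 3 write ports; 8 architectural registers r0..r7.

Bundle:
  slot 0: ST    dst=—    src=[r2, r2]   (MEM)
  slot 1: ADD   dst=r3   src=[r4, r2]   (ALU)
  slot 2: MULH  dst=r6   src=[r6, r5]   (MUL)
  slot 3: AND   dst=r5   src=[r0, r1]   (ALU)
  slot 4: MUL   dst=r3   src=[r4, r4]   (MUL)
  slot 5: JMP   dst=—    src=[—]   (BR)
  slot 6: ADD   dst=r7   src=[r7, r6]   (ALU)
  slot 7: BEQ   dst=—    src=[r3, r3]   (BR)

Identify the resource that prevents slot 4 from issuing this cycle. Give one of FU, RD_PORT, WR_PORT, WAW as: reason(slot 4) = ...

(0) want 1×MEM +1rd +0wr — yes → AL1|MU2|ME1|BR1|rd7|wr3
(1) want 1×ALU +2rd +1wr — yes → AL0|MU2|ME1|BR1|rd5|wr2
(2) want 1×MUL +2rd +1wr — yes → AL0|MU1|ME1|BR1|rd3|wr1
(3) want 1×ALU +2rd +1wr — FU → AL0|MU1|ME1|BR1|rd3|wr1
(4) want 1×MUL +1rd +1wr — WAW → AL0|MU1|ME1|BR1|rd3|wr1
(5) want 1×BR +0rd +0wr — yes → AL0|MU1|ME1|BR0|rd3|wr1
(6) want 1×ALU +2rd +1wr — FU → AL0|MU1|ME1|BR0|rd3|wr1
(7) want 1×BR +1rd +0wr — FU → AL0|MU1|ME1|BR0|rd3|wr1

reason(slot 4) = WAW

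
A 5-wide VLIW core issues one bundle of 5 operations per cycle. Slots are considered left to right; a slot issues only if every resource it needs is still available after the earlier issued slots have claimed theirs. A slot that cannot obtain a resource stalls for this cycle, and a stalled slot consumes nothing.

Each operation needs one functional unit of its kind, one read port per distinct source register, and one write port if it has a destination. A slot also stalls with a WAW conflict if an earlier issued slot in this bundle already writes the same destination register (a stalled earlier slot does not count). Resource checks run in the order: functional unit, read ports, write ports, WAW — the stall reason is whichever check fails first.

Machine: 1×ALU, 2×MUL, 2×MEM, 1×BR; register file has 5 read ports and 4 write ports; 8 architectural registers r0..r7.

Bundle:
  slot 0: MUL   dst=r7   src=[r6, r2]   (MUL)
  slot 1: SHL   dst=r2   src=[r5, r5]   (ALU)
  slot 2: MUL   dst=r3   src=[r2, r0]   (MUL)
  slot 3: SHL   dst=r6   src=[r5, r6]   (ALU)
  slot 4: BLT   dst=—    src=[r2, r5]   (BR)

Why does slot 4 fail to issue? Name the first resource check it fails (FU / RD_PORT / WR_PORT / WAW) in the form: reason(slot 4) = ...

reason(slot 4) = RD_PORT

  0. MUL→r7 ⇒ go  {1A/1Mu/2Ld/1B | 3r 3w}
  1. ALU→r2 ⇒ go  {0A/1Mu/2Ld/1B | 2r 2w}
  2. MUL→r3 ⇒ go  {0A/0Mu/2Ld/1B | 0r 1w}
  3. ALU→r6 ⇒ no(FU)  {0A/0Mu/2Ld/1B | 0r 1w}
  4. BR ⇒ no(RD_PORT)  {0A/0Mu/2Ld/1B | 0r 1w}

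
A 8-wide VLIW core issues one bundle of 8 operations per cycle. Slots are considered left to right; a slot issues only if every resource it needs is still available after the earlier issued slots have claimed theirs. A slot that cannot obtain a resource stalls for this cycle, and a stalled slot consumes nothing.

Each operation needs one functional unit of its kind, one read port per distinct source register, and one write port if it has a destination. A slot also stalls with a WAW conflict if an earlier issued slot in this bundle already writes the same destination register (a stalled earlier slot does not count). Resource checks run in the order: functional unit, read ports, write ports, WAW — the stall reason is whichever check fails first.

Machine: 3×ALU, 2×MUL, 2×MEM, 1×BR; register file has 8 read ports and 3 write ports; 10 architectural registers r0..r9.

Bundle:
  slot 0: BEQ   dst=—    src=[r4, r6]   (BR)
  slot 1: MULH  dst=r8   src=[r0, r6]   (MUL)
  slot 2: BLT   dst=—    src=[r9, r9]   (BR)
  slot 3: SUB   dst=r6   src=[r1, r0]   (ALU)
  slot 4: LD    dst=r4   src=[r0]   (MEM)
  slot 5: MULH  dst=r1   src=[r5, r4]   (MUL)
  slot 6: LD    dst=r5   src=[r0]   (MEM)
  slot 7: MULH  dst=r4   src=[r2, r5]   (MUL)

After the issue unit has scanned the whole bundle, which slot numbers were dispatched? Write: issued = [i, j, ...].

issued = [0, 1, 3, 4]

  0. BR ⇒ go  {3A/2Mu/2Ld/0B | 6r 3w}
  1. MUL→r8 ⇒ go  {3A/1Mu/2Ld/0B | 4r 2w}
  2. BR ⇒ no(FU)  {3A/1Mu/2Ld/0B | 4r 2w}
  3. ALU→r6 ⇒ go  {2A/1Mu/2Ld/0B | 2r 1w}
  4. MEM→r4 ⇒ go  {2A/1Mu/1Ld/0B | 1r 0w}
  5. MUL→r1 ⇒ no(RD_PORT)  {2A/1Mu/1Ld/0B | 1r 0w}
  6. MEM→r5 ⇒ no(WR_PORT)  {2A/1Mu/1Ld/0B | 1r 0w}
  7. MUL→r4 ⇒ no(RD_PORT)  {2A/1Mu/1Ld/0B | 1r 0w}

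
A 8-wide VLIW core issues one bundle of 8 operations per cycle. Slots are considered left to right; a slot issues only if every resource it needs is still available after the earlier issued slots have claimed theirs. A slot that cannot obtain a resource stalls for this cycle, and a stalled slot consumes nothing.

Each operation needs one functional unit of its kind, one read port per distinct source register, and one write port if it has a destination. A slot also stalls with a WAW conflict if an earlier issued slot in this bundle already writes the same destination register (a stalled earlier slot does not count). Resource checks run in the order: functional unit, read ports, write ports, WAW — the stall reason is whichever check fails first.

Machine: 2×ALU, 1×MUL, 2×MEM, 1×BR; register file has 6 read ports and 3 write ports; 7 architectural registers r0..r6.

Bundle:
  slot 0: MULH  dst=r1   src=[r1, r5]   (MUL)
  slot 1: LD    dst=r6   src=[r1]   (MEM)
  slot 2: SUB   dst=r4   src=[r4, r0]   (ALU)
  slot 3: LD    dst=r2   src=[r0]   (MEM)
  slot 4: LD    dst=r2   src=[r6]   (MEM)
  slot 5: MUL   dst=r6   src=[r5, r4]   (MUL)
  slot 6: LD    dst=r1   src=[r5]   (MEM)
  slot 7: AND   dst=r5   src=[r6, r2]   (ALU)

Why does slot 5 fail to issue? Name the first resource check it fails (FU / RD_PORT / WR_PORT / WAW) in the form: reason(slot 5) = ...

reason(slot 5) = FU

  0. MUL→r1 ⇒ go  {2A/0Mu/2Ld/1B | 4r 2w}
  1. MEM→r6 ⇒ go  {2A/0Mu/1Ld/1B | 3r 1w}
  2. ALU→r4 ⇒ go  {1A/0Mu/1Ld/1B | 1r 0w}
  3. MEM→r2 ⇒ no(WR_PORT)  {1A/0Mu/1Ld/1B | 1r 0w}
  4. MEM→r2 ⇒ no(WR_PORT)  {1A/0Mu/1Ld/1B | 1r 0w}
  5. MUL→r6 ⇒ no(FU)  {1A/0Mu/1Ld/1B | 1r 0w}
  6. MEM→r1 ⇒ no(WR_PORT)  {1A/0Mu/1Ld/1B | 1r 0w}
  7. ALU→r5 ⇒ no(RD_PORT)  {1A/0Mu/1Ld/1B | 1r 0w}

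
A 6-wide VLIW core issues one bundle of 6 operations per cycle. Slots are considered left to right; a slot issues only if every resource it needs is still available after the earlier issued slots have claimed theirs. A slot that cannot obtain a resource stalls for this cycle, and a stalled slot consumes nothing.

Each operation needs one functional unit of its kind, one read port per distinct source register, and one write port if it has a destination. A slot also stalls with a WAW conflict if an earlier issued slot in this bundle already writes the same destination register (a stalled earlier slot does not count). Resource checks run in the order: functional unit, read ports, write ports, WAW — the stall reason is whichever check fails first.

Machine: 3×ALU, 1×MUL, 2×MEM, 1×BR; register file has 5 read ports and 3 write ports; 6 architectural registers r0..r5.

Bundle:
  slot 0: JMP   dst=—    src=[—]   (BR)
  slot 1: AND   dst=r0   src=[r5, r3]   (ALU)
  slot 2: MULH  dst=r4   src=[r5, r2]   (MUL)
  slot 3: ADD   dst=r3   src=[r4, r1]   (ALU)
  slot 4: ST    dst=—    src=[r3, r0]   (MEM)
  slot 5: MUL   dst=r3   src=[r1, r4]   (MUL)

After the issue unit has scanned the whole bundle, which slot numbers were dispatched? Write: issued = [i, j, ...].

(0) want 1×BR +0rd +0wr — yes → AL3|MU1|ME2|BR0|rd5|wr3
(1) want 1×ALU +2rd +1wr — yes → AL2|MU1|ME2|BR0|rd3|wr2
(2) want 1×MUL +2rd +1wr — yes → AL2|MU0|ME2|BR0|rd1|wr1
(3) want 1×ALU +2rd +1wr — RD_PORT → AL2|MU0|ME2|BR0|rd1|wr1
(4) want 1×MEM +2rd +0wr — RD_PORT → AL2|MU0|ME2|BR0|rd1|wr1
(5) want 1×MUL +2rd +1wr — FU → AL2|MU0|ME2|BR0|rd1|wr1

issued = [0, 1, 2]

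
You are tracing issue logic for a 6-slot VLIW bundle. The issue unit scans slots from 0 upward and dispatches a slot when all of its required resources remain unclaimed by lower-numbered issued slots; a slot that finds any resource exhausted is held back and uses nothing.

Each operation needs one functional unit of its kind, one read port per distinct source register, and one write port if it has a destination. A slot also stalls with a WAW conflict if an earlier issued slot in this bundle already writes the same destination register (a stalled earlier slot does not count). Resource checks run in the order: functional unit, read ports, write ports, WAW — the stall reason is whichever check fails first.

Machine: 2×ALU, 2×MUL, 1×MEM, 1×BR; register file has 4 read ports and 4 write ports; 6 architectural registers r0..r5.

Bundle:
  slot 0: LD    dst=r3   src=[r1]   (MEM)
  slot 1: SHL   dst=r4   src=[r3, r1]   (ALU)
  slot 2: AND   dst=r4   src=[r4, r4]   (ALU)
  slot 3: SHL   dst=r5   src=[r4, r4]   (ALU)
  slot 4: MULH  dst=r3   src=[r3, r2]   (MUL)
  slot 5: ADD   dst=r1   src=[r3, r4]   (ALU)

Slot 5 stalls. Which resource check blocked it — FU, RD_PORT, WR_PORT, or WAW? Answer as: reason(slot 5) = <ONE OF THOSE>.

#0 MEM src=r1 dispatched  <A:2 Mu:2 Ld:0 B:1 rd:3 wr:3>
#1 ALU src=r3,r1 dispatched  <A:1 Mu:2 Ld:0 B:1 rd:1 wr:2>
#2 ALU src=r4,r4 held:WAW  <A:1 Mu:2 Ld:0 B:1 rd:1 wr:2>
#3 ALU src=r4,r4 dispatched  <A:0 Mu:2 Ld:0 B:1 rd:0 wr:1>
#4 MUL src=r3,r2 held:RD_PORT  <A:0 Mu:2 Ld:0 B:1 rd:0 wr:1>
#5 ALU src=r3,r4 held:FU  <A:0 Mu:2 Ld:0 B:1 rd:0 wr:1>

reason(slot 5) = FU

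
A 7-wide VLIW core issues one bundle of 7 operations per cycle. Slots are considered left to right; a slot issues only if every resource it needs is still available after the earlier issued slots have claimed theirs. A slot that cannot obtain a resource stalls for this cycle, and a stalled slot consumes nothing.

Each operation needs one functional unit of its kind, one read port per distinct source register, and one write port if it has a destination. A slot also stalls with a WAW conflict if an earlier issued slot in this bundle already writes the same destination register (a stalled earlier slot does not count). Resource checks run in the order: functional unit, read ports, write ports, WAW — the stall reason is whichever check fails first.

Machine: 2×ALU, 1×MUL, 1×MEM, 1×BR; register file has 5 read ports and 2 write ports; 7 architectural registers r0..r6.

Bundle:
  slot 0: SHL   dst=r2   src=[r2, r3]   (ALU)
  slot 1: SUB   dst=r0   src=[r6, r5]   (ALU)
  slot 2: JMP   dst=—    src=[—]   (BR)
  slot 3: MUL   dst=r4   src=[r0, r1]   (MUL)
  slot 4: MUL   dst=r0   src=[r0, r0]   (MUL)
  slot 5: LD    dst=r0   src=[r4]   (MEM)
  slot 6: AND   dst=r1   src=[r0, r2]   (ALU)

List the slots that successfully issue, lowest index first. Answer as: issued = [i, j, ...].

[0] ALU needs rd=2 wr=1: ok; after: ALU=1 MUL=1 MEM=1 BR=1, R=3, W=1
[1] ALU needs rd=2 wr=1: ok; after: ALU=0 MUL=1 MEM=1 BR=1, R=1, W=0
[2] BR needs rd=0 wr=0: ok; after: ALU=0 MUL=1 MEM=1 BR=0, R=1, W=0
[3] MUL needs rd=2 wr=1: RD_PORT; after: ALU=0 MUL=1 MEM=1 BR=0, R=1, W=0
[4] MUL needs rd=1 wr=1: WR_PORT; after: ALU=0 MUL=1 MEM=1 BR=0, R=1, W=0
[5] MEM needs rd=1 wr=1: WR_PORT; after: ALU=0 MUL=1 MEM=1 BR=0, R=1, W=0
[6] ALU needs rd=2 wr=1: FU; after: ALU=0 MUL=1 MEM=1 BR=0, R=1, W=0

issued = [0, 1, 2]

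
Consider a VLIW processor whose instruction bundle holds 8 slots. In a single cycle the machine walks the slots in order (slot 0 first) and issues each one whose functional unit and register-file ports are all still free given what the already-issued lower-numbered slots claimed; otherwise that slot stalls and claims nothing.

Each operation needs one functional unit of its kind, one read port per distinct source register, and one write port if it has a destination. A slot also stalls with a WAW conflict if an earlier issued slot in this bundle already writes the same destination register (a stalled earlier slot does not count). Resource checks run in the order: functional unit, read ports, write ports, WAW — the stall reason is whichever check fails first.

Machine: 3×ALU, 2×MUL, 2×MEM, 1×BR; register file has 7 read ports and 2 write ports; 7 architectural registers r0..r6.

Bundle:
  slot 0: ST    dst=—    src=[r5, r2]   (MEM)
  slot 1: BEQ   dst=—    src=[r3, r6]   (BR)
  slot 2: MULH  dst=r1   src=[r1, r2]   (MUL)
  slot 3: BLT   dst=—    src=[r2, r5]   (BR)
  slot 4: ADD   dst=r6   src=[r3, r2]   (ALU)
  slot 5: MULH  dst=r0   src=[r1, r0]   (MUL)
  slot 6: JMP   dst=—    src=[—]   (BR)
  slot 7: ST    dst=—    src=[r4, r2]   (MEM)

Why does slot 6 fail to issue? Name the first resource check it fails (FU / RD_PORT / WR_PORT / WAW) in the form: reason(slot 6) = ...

(0) want 1×MEM +2rd +0wr — yes → AL3|MU2|ME1|BR1|rd5|wr2
(1) want 1×BR +2rd +0wr — yes → AL3|MU2|ME1|BR0|rd3|wr2
(2) want 1×MUL +2rd +1wr — yes → AL3|MU1|ME1|BR0|rd1|wr1
(3) want 1×BR +2rd +0wr — FU → AL3|MU1|ME1|BR0|rd1|wr1
(4) want 1×ALU +2rd +1wr — RD_PORT → AL3|MU1|ME1|BR0|rd1|wr1
(5) want 1×MUL +2rd +1wr — RD_PORT → AL3|MU1|ME1|BR0|rd1|wr1
(6) want 1×BR +0rd +0wr — FU → AL3|MU1|ME1|BR0|rd1|wr1
(7) want 1×MEM +2rd +0wr — RD_PORT → AL3|MU1|ME1|BR0|rd1|wr1

reason(slot 6) = FU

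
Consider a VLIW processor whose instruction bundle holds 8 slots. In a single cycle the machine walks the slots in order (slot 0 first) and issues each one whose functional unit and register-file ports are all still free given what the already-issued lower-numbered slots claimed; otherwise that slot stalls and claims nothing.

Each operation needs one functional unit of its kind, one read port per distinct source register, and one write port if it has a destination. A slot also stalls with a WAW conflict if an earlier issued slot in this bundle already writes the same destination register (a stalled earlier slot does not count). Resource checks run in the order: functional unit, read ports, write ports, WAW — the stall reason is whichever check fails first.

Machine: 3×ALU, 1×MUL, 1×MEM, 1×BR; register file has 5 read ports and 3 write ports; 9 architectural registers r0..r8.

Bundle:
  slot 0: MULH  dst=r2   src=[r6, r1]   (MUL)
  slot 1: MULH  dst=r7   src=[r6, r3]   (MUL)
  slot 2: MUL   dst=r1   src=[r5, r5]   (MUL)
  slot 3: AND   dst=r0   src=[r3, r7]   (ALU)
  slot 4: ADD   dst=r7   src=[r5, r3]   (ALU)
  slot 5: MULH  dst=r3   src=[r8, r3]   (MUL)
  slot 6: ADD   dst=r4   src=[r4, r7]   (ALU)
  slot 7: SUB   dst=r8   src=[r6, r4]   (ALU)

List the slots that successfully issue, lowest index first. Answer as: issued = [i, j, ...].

issued = [0, 3]

(0) want 1×MUL +2rd +1wr — yes → AL3|MU0|ME1|BR1|rd3|wr2
(1) want 1×MUL +2rd +1wr — FU → AL3|MU0|ME1|BR1|rd3|wr2
(2) want 1×MUL +1rd +1wr — FU → AL3|MU0|ME1|BR1|rd3|wr2
(3) want 1×ALU +2rd +1wr — yes → AL2|MU0|ME1|BR1|rd1|wr1
(4) want 1×ALU +2rd +1wr — RD_PORT → AL2|MU0|ME1|BR1|rd1|wr1
(5) want 1×MUL +2rd +1wr — FU → AL2|MU0|ME1|BR1|rd1|wr1
(6) want 1×ALU +2rd +1wr — RD_PORT → AL2|MU0|ME1|BR1|rd1|wr1
(7) want 1×ALU +2rd +1wr — RD_PORT → AL2|MU0|ME1|BR1|rd1|wr1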